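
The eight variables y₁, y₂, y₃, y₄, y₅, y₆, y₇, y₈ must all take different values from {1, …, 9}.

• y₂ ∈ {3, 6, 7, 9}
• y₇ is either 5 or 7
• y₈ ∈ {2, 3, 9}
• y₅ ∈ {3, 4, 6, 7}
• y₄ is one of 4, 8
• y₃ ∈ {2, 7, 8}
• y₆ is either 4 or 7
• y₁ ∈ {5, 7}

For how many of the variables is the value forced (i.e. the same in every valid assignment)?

y₁ and y₇ share exactly the 2 values {5, 7}; by pigeonhole those values go to them, so strike 5, 7 from y₂, y₃, y₅, y₆.
y₆ must be 4 (only option left). Remove 4 from y₄, y₅.
y₄ must be 8 (only option left). Remove 8 from y₃.
y₃ has just one choice, so y₃ = 2. Remove 2 from y₈.
Determined: y₃=2, y₄=8, y₆=4. The other variables each still have more than one consistent value. That makes 3.

3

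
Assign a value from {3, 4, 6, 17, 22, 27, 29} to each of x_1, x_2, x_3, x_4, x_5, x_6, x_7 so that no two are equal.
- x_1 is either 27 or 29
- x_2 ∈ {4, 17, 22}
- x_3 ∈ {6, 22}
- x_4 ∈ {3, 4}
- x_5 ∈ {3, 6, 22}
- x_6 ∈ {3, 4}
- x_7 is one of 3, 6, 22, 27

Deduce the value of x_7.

The 7 variables draw from only 7 values {3, 4, 6, 17, 22, 27, 29}, so each is used; only x_2 can be 17, hence x_2 = 17.
The 6 still-open variables draw from only 6 values {3, 4, 6, 22, 27, 29}, so each is used; only x_1 can be 29, hence x_1 = 29.
The 5 still-open variables together cover exactly {3, 4, 6, 22, 27} — 5 values for 5 variables — and 27 appears only in x_7's list, so x_7 = 27.

27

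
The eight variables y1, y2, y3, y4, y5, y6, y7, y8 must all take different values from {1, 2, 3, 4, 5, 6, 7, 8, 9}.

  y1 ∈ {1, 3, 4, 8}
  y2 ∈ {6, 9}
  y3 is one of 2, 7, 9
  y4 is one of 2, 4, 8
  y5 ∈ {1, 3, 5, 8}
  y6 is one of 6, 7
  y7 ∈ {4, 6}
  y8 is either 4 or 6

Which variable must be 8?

y4

y7 and y8 share exactly the 2 values {4, 6}; by pigeonhole those values go to them, so strike 4, 6 from y1, y2, y4, y6.
That leaves y2 = 9. So y3 can't be 9.
y6 has just one choice, so y6 = 7. Remove 7 from y3.
That leaves y3 = 2. Strike 2 from y4.
So 8 goes to y4.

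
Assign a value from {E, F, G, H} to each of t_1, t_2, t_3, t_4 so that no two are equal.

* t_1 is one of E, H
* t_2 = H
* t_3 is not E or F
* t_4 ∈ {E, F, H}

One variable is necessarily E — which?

t_1

t_2 has just one choice, so t_2 = H. So t_1, t_3, t_4 can't be H.
So E goes to t_1.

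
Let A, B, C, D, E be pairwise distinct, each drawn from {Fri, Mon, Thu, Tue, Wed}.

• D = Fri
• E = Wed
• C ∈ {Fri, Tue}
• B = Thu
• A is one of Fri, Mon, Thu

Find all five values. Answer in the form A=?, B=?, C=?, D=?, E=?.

A=Mon, B=Thu, C=Tue, D=Fri, E=Wed

B has just one choice, so B = Thu. So A can't be Thu.
D's domain is down to {Fri}, so D = Fri. So A, C can't be Fri.
E must be Wed (only option left).
A must be Mon (only option left).
That leaves C = Tue.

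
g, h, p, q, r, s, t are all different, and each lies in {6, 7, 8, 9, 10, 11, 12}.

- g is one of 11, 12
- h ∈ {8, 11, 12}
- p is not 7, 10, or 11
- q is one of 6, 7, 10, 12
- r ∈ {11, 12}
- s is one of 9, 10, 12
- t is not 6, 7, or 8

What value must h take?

The 7 variables draw from only 7 values {6, 7, 8, 9, 10, 11, 12}, so each is used; only q can be 7, hence q = 7.
The 6 still-open variables draw from only 6 values {6, 8, 9, 10, 11, 12}, so each is used; only p can be 6, hence p = 6.
The 5 still-open variables together cover exactly {8, 9, 10, 11, 12} — 5 values for 5 variables — and 8 appears only in h's list, so h = 8.

8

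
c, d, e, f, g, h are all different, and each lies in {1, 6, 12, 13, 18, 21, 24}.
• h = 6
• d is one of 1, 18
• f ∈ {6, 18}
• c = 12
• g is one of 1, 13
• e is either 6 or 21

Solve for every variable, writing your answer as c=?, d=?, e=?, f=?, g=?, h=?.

c=12, d=1, e=21, f=18, g=13, h=6

c's domain is down to {12}, so c = 12.
h's domain is down to {6}, so h = 6. Remove 6 from e, f.
That leaves e = 21.
f's domain is down to {18}, so f = 18. Strike 18 from d.
That leaves d = 1. Eliminate 1 elsewhere: g.
g has just one choice, so g = 13.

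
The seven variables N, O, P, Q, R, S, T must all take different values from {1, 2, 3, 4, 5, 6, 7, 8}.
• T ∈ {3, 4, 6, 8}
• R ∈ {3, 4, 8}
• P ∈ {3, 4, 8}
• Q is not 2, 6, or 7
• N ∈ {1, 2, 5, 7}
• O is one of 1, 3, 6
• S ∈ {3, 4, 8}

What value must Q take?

The 3 variables P, R, S are confined to {3, 4, 8}, which locks those values in; drop them from O, Q, T.
T must be 6 (only option left). So O can't be 6.
That leaves O = 1. Strike 1 from N, Q.
So Q = 5.

5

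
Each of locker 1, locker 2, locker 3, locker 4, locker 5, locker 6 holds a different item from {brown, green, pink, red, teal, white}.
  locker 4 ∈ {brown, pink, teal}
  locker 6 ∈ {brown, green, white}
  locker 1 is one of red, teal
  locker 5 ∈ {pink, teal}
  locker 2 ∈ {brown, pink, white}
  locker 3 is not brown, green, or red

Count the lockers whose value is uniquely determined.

2

Among the 6 variables, green fits only locker 6 (and all 6 values in {brown, green, pink, red, teal, white} must be used), so locker 6 = green.
Among the 5 still-open variables, red fits only locker 1 (and all 5 values in {brown, pink, red, teal, white} must be used), so locker 1 = red.
Determined: locker 1=red, locker 6=green. The other lockers each still have more than one consistent value. That makes 2.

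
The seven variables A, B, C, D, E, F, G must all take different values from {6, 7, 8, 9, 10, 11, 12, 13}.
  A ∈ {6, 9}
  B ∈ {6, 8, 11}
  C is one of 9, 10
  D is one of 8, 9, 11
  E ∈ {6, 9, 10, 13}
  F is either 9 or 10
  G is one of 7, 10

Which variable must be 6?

The 7 variables together cover exactly {6, 7, 8, 9, 10, 11, 13} — 7 values for 7 variables — and 7 appears only in G's list, so G = 7.
The 6 still-open variables draw from only 6 values {6, 8, 9, 10, 11, 13}, so each is used; only E can be 13, hence E = 13.
The 2 variables C and F are confined to {9, 10}, which locks those values in; drop them from A, D.
So 6 goes to A.

A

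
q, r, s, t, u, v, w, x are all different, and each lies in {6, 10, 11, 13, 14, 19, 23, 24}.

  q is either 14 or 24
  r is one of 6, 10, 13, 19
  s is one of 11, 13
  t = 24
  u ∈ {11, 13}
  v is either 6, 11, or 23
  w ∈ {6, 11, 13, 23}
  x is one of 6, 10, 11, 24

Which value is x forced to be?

10

t has just one choice, so t = 24. Remove 24 from q, x.
That leaves q = 14.
The 6 still-open variables together cover exactly {6, 10, 11, 13, 19, 23} — 6 values for 6 variables — and 19 appears only in r's list, so r = 19.
Among the 5 still-open variables, 10 fits only x (and all 5 values in {6, 10, 11, 13, 23} must be used), so x = 10.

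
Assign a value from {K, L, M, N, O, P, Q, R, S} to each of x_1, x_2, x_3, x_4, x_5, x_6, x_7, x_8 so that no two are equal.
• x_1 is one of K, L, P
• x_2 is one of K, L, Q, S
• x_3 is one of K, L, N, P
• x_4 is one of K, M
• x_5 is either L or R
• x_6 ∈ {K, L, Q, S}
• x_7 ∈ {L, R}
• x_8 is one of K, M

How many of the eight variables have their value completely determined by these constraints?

2

Among the 8 variables, N fits only x_3 (and all 8 values in {K, L, M, N, P, Q, R, S} must be used), so x_3 = N.
The 7 still-open variables together cover exactly {K, L, M, P, Q, R, S} — 7 values for 7 variables — and P appears only in x_1's list, so x_1 = P.
The 2 variables x_4 and x_8 are confined to {K, M}, which locks those values in; drop them from x_2, x_6.
x_5 and x_7 share exactly the 2 values {L, R}; by pigeonhole those values go to them, so strike L, R from x_2, x_6.
Determined: x_1=P, x_3=N. The other variables each still have more than one consistent value. That makes 2.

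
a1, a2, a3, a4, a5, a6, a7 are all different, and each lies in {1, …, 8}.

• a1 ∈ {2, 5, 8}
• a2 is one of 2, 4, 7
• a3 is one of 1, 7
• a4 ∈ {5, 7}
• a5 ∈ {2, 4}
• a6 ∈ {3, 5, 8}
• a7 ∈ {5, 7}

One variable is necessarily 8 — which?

The 7 variables draw from only 7 values {1, 2, 3, 4, 5, 7, 8}, so each is used; only a3 can be 1, hence a3 = 1.
Among the 6 still-open variables, 3 fits only a6 (and all 6 values in {2, 3, 4, 5, 7, 8} must be used), so a6 = 3.
Among the 5 still-open variables, 8 fits only a1 (and all 5 values in {2, 4, 5, 7, 8} must be used), so a1 = 8.

a1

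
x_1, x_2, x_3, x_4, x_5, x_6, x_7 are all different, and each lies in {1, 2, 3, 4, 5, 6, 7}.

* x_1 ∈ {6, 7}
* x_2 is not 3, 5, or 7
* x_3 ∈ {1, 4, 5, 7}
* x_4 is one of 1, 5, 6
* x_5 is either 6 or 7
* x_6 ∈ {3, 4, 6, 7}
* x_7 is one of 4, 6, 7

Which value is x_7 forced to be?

4

The 7 variables draw from only 7 values {1, 2, 3, 4, 5, 6, 7}, so each is used; only x_2 can be 2, hence x_2 = 2.
Among the 6 still-open variables, 3 fits only x_6 (and all 6 values in {1, 3, 4, 5, 6, 7} must be used), so x_6 = 3.
x_1 and x_5 share exactly the 2 values {6, 7}; by pigeonhole those values go to them, so strike 6, 7 from x_3, x_4, x_7.
So x_7 = 4.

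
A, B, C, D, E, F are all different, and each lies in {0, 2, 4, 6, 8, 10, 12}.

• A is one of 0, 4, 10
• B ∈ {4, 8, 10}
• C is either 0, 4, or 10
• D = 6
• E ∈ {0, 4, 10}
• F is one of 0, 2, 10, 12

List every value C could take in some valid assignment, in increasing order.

0, 4, 10

D has just one choice, so D = 6.
The 3 variables A, C, E are confined to {0, 4, 10}, which locks those values in; drop them from B, F.
B must be 8 (only option left).
No further eliminations apply; C can still be any of 0, 4, 10.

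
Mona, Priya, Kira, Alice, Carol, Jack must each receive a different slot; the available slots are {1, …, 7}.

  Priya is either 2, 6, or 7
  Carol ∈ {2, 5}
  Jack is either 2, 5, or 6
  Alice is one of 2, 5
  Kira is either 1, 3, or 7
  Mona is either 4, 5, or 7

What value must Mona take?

4

The 2 variables Alice and Carol are confined to {2, 5}, which locks those values in; drop them from Mona, Priya, Jack.
Jack has just one choice, so Jack = 6. Remove 6 from Priya.
That leaves Priya = 7. Eliminate 7 elsewhere: Mona, Kira.
So Mona = 4.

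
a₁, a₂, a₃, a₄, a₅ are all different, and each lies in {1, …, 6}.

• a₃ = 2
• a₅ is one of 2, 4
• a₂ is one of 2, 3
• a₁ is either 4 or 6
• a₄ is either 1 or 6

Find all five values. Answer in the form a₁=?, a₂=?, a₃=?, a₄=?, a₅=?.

a₃'s domain is down to {2}, so a₃ = 2. Eliminate 2 elsewhere: a₂, a₅.
a₅ has just one choice, so a₅ = 4. So a₁ can't be 4.
a₁ must be 6 (only option left). Strike 6 from a₄.
a₂ must be 3 (only option left).
a₄'s domain is down to {1}, so a₄ = 1.

a₁=6, a₂=3, a₃=2, a₄=1, a₅=4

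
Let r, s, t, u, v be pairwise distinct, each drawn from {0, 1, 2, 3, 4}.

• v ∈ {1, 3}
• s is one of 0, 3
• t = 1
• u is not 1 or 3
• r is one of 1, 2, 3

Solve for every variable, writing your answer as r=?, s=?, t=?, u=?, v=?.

t's domain is down to {1}, so t = 1. Eliminate 1 elsewhere: r, v.
v has just one choice, so v = 3. Eliminate 3 elsewhere: r, s.
r must be 2 (only option left). Strike 2 from u.
s's domain is down to {0}, so s = 0. Remove 0 from u.
u must be 4 (only option left).

r=2, s=0, t=1, u=4, v=3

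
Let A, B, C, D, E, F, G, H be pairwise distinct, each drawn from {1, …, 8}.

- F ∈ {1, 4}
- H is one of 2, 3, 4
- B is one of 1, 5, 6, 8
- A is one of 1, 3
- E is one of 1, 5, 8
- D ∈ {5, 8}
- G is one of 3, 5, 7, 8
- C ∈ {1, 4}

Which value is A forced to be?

Among the 8 variables, 2 fits only H (and all 8 values in {1, 2, 3, 4, 5, 6, 7, 8} must be used), so H = 2.
The 7 still-open variables together cover exactly {1, 3, 4, 5, 6, 7, 8} — 7 values for 7 variables — and 6 appears only in B's list, so B = 6.
The 6 still-open variables draw from only 6 values {1, 3, 4, 5, 7, 8}, so each is used; only G can be 7, hence G = 7.
The 5 still-open variables together cover exactly {1, 3, 4, 5, 8} — 5 values for 5 variables — and 3 appears only in A's list, so A = 3.

3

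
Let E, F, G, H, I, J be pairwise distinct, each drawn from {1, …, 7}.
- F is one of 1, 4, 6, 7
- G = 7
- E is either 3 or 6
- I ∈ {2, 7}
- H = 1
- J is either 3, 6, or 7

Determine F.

4

G must be 7 (only option left). Eliminate 7 elsewhere: F, I, J.
H must be 1 (only option left). Remove 1 from F.
I's domain is down to {2}, so I = 2.
The 3 still-open variables together cover exactly {3, 4, 6} — 3 values for 3 variables — and 4 appears only in F's list, so F = 4.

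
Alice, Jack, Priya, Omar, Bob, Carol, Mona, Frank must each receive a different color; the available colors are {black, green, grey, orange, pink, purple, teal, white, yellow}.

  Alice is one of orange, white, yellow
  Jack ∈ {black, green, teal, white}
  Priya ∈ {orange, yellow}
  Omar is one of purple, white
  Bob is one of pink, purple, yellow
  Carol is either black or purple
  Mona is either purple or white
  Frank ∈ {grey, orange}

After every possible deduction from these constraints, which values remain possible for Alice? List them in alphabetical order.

orange, yellow

Omar and Mona share exactly the 2 values {purple, white}; by pigeonhole those values go to them, so strike purple, white from Alice, Jack, Bob, Carol.
Carol's domain is down to {black}, so Carol = black. Eliminate black elsewhere: Jack.
Alice and Priya share exactly the 2 values {orange, yellow}; by pigeonhole those values go to them, so strike orange, yellow from Bob, Frank.
That leaves Bob = pink.
That leaves Frank = grey.
No further eliminations apply; Alice can still be any of orange, yellow.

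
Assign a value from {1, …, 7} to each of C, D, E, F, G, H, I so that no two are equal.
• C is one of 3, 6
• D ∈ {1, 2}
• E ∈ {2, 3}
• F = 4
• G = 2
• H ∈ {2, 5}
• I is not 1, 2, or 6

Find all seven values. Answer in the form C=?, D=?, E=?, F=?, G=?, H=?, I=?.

C=6, D=1, E=3, F=4, G=2, H=5, I=7

F has just one choice, so F = 4. So I can't be 4.
G has just one choice, so G = 2. Strike 2 from D, E, H.
That leaves H = 5. Remove 5 from I.
D must be 1 (only option left).
That leaves E = 3. So C, I can't be 3.
I must be 7 (only option left).
C has just one choice, so C = 6.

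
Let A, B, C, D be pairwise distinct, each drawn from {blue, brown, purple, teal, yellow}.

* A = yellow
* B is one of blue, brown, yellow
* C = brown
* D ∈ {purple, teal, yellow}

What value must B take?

A has just one choice, so A = yellow. Remove yellow from B, D.
C has just one choice, so C = brown. So B can't be brown.
So B = blue.

blue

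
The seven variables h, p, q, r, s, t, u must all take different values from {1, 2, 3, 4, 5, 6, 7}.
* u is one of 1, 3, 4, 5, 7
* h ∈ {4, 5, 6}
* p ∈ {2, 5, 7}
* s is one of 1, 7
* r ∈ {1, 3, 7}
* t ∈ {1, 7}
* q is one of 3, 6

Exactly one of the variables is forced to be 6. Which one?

The 7 variables together cover exactly {1, 2, 3, 4, 5, 6, 7} — 7 values for 7 variables — and 2 appears only in p's list, so p = 2.
The 2 variables s and t are confined to {1, 7}, which locks those values in; drop them from r, u.
r has just one choice, so r = 3. So q, u can't be 3.
So 6 goes to q.

q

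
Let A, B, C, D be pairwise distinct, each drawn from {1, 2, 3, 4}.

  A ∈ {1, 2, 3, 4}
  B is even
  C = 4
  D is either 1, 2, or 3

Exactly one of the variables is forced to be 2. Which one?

C must be 4 (only option left). So A, B can't be 4.
So 2 goes to B.

B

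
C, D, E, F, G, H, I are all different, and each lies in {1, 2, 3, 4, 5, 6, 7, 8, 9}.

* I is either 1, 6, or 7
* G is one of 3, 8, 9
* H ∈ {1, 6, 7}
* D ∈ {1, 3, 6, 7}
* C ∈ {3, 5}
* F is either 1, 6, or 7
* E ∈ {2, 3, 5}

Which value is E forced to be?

2

The 3 variables F, H, I are confined to {1, 6, 7}, which locks those values in; drop them from D.
D's domain is down to {3}, so D = 3. Eliminate 3 elsewhere: C, E, G.
C must be 5 (only option left). Eliminate 5 elsewhere: E.
So E = 2.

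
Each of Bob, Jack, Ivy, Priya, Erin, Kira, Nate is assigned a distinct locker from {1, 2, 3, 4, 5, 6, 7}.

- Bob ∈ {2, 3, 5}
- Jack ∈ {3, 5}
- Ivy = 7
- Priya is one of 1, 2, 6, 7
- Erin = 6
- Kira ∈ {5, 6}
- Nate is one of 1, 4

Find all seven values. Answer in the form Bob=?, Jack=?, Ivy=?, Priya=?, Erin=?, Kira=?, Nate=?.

Bob=2, Jack=3, Ivy=7, Priya=1, Erin=6, Kira=5, Nate=4

Ivy's domain is down to {7}, so Ivy = 7. Eliminate 7 elsewhere: Priya.
Erin has just one choice, so Erin = 6. So Priya, Kira can't be 6.
That leaves Kira = 5. Eliminate 5 elsewhere: Bob, Jack.
Jack has just one choice, so Jack = 3. Eliminate 3 elsewhere: Bob.
Bob's domain is down to {2}, so Bob = 2. So Priya can't be 2.
Priya's domain is down to {1}, so Priya = 1. So Nate can't be 1.
Nate must be 4 (only option left).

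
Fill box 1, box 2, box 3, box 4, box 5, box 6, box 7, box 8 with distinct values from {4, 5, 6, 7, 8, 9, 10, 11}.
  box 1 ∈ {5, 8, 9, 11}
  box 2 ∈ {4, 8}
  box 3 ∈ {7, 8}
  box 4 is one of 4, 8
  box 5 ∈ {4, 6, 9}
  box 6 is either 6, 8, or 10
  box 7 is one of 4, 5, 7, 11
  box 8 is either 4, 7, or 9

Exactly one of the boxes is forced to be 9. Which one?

box 8

The 8 variables together cover exactly {4, 5, 6, 7, 8, 9, 10, 11} — 8 values for 8 variables — and 10 appears only in box 6's list, so box 6 = 10.
Among the 7 still-open variables, 6 fits only box 5 (and all 7 values in {4, 5, 6, 7, 8, 9, 11} must be used), so box 5 = 6.
box 2 and box 4 share exactly the 2 values {4, 8}; by pigeonhole those values go to them, so strike 4, 8 from box 1, box 3, box 7, box 8.
box 3 must be 7 (only option left). So box 7, box 8 can't be 7.
So 9 goes to box 8.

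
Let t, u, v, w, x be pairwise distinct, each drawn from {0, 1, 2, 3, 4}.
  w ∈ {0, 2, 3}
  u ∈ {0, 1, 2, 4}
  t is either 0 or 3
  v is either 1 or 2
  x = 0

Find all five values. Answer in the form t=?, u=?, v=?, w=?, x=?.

x must be 0 (only option left). Eliminate 0 elsewhere: t, u, w.
t must be 3 (only option left). Eliminate 3 elsewhere: w.
w's domain is down to {2}, so w = 2. Strike 2 from u, v.
v's domain is down to {1}, so v = 1. Eliminate 1 elsewhere: u.
u has just one choice, so u = 4.

t=3, u=4, v=1, w=2, x=0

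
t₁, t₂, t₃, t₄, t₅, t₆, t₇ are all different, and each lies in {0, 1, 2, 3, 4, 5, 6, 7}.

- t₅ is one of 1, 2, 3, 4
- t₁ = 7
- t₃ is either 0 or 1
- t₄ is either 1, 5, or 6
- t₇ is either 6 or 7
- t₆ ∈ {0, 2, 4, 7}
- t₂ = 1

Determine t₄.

t₁ has just one choice, so t₁ = 7. Strike 7 from t₆, t₇.
t₂ has just one choice, so t₂ = 1. Eliminate 1 elsewhere: t₃, t₄, t₅.
t₃ has just one choice, so t₃ = 0. Remove 0 from t₆.
t₇ has just one choice, so t₇ = 6. So t₄ can't be 6.
So t₄ = 5.

5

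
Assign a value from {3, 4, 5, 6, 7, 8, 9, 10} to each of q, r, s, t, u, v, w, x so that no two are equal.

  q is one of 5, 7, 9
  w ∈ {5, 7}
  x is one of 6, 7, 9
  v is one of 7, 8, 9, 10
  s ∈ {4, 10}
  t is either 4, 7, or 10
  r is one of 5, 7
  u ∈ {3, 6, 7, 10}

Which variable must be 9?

Among the 8 variables, 3 fits only u (and all 8 values in {3, 4, 5, 6, 7, 8, 9, 10} must be used), so u = 3.
Among the 7 still-open variables, 6 fits only x (and all 7 values in {4, 5, 6, 7, 8, 9, 10} must be used), so x = 6.
Among the 6 still-open variables, 8 fits only v (and all 6 values in {4, 5, 7, 8, 9, 10} must be used), so v = 8.
The 5 still-open variables together cover exactly {4, 5, 7, 9, 10} — 5 values for 5 variables — and 9 appears only in q's list, so q = 9.

q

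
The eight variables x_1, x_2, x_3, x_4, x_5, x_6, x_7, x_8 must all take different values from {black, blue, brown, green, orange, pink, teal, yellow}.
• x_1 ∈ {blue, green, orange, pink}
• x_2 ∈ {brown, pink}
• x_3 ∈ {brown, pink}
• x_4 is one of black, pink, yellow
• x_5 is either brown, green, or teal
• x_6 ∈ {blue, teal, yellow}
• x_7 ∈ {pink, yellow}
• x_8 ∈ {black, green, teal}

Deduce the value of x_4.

Among the 8 variables, orange fits only x_1 (and all 8 values in {black, blue, brown, green, orange, pink, teal, yellow} must be used), so x_1 = orange.
Among the 7 still-open variables, blue fits only x_6 (and all 7 values in {black, blue, brown, green, pink, teal, yellow} must be used), so x_6 = blue.
The 2 variables x_2 and x_3 are confined to {brown, pink}, which locks those values in; drop them from x_4, x_5, x_7.
x_7 must be yellow (only option left). So x_4 can't be yellow.
So x_4 = black.

black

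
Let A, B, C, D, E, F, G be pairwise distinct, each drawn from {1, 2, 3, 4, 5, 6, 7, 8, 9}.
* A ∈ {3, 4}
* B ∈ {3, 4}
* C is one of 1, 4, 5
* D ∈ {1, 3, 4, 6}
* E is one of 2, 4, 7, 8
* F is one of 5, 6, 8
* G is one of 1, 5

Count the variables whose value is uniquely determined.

The 2 variables A and B are confined to {3, 4}, which locks those values in; drop them from C, D, E.
C and G between them cover only {1, 5} — a naked pair. Remove those values from D, F.
D must be 6 (only option left). So F can't be 6.
That leaves F = 8. So E can't be 8.
Determined: D=6, F=8. The other variables each still have more than one consistent value. That makes 2.

2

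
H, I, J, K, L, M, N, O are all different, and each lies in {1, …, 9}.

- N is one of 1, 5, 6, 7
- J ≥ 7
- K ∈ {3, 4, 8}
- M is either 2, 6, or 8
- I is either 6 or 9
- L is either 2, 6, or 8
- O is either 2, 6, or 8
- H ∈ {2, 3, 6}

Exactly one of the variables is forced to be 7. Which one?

J

L, M, O between them cover only {2, 6, 8} — a naked triple. Remove those values from H, I, J, K, N.
H has just one choice, so H = 3. Remove 3 from K.
I has just one choice, so I = 9. Eliminate 9 elsewhere: J.
So 7 goes to J.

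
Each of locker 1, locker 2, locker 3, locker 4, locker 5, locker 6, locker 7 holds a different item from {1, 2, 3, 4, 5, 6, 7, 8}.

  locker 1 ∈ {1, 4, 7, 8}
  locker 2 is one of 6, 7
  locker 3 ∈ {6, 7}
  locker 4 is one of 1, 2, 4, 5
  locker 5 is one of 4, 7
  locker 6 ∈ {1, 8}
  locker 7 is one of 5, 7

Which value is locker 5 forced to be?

4

The 7 variables draw from only 7 values {1, 2, 4, 5, 6, 7, 8}, so each is used; only locker 4 can be 2, hence locker 4 = 2.
The 6 still-open variables together cover exactly {1, 4, 5, 6, 7, 8} — 6 values for 6 variables — and 5 appears only in locker 7's list, so locker 7 = 5.
locker 2 and locker 3 share exactly the 2 values {6, 7}; by pigeonhole those values go to them, so strike 6, 7 from locker 1, locker 5.
So locker 5 = 4.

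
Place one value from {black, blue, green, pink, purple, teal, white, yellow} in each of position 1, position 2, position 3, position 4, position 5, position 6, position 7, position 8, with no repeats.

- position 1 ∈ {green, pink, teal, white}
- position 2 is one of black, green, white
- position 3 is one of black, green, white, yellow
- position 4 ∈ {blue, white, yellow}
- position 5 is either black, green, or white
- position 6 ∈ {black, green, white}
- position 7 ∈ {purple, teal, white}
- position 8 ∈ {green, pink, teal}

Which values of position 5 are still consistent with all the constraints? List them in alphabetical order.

The 8 variables draw from only 8 values {black, blue, green, pink, purple, teal, white, yellow}, so each is used; only position 4 can be blue, hence position 4 = blue.
The 7 still-open variables draw from only 7 values {black, green, pink, purple, teal, white, yellow}, so each is used; only position 7 can be purple, hence position 7 = purple.
The 6 still-open variables together cover exactly {black, green, pink, teal, white, yellow} — 6 values for 6 variables — and yellow appears only in position 3's list, so position 3 = yellow.
position 2, position 5, position 6 between them cover only {black, green, white} — a naked triple. Remove those values from position 1, position 8.
No further eliminations apply; position 5 can still be any of black, green, white.

black, green, white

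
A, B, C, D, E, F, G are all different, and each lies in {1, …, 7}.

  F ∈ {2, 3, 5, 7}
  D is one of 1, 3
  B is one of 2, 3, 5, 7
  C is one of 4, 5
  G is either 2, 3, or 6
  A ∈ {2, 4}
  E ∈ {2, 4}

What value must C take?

5

The 7 variables together cover exactly {1, 2, 3, 4, 5, 6, 7} — 7 values for 7 variables — and 1 appears only in D's list, so D = 1.
Among the 6 still-open variables, 6 fits only G (and all 6 values in {2, 3, 4, 5, 6, 7} must be used), so G = 6.
A and E share exactly the 2 values {2, 4}; by pigeonhole those values go to them, so strike 2, 4 from B, C, F.
So C = 5.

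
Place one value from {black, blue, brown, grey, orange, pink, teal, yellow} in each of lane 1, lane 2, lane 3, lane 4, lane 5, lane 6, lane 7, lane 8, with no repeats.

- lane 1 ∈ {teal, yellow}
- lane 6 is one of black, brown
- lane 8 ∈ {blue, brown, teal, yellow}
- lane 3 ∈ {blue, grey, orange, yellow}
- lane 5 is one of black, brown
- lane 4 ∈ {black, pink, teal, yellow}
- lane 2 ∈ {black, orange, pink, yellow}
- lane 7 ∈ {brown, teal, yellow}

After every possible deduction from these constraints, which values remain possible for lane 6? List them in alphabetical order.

Among the 8 variables, grey fits only lane 3 (and all 8 values in {black, blue, brown, grey, orange, pink, teal, yellow} must be used), so lane 3 = grey.
Among the 7 still-open variables, blue fits only lane 8 (and all 7 values in {black, blue, brown, orange, pink, teal, yellow} must be used), so lane 8 = blue.
Among the 6 still-open variables, orange fits only lane 2 (and all 6 values in {black, brown, orange, pink, teal, yellow} must be used), so lane 2 = orange.
The 5 still-open variables together cover exactly {black, brown, pink, teal, yellow} — 5 values for 5 variables — and pink appears only in lane 4's list, so lane 4 = pink.
The 2 variables lane 5 and lane 6 are confined to {black, brown}, which locks those values in; drop them from lane 7.
No further eliminations apply; lane 6 can still be any of black, brown.

black, brown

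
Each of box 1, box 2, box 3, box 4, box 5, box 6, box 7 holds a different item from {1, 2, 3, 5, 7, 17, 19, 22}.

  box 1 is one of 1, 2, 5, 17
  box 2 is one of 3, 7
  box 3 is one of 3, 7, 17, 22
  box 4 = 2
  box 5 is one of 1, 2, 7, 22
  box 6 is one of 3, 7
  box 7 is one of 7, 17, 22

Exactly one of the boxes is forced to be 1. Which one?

box 5

box 4 has just one choice, so box 4 = 2. Eliminate 2 elsewhere: box 1, box 5.
Among the 6 still-open variables, 5 fits only box 1 (and all 6 values in {1, 3, 5, 7, 17, 22} must be used), so box 1 = 5.
The 5 still-open variables together cover exactly {1, 3, 7, 17, 22} — 5 values for 5 variables — and 1 appears only in box 5's list, so box 5 = 1.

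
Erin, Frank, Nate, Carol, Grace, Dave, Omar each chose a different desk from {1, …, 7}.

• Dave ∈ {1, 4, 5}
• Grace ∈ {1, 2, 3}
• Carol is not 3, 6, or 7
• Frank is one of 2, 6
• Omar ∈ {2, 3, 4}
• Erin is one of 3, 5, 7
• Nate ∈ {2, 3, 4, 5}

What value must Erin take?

The 7 variables draw from only 7 values {1, 2, 3, 4, 5, 6, 7}, so each is used; only Frank can be 6, hence Frank = 6.
The 6 still-open variables together cover exactly {1, 2, 3, 4, 5, 7} — 6 values for 6 variables — and 7 appears only in Erin's list, so Erin = 7.

7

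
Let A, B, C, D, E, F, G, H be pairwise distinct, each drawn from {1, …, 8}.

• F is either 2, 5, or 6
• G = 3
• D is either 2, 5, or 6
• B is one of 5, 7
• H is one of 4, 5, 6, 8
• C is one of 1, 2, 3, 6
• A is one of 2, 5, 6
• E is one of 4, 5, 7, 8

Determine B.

G must be 3 (only option left). Remove 3 from C.
Among the 7 still-open variables, 1 fits only C (and all 7 values in {1, 2, 4, 5, 6, 7, 8} must be used), so C = 1.
A, D, F share exactly the 3 values {2, 5, 6}; by pigeonhole those values go to them, so strike 2, 5, 6 from B, E, H.
So B = 7.

7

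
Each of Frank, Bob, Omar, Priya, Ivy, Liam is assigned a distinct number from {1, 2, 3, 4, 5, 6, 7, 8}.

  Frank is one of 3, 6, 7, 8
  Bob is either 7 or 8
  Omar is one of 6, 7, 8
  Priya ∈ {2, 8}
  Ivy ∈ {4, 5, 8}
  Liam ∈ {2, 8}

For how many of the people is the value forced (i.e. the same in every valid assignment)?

Priya and Liam between them cover only {2, 8} — a naked pair. Remove those values from Frank, Bob, Omar, Ivy.
Bob has just one choice, so Bob = 7. Remove 7 from Frank, Omar.
Omar must be 6 (only option left). Strike 6 from Frank.
Frank has just one choice, so Frank = 3.
Determined: Frank=3, Bob=7, Omar=6. The other people each still have more than one consistent value. That makes 3.

3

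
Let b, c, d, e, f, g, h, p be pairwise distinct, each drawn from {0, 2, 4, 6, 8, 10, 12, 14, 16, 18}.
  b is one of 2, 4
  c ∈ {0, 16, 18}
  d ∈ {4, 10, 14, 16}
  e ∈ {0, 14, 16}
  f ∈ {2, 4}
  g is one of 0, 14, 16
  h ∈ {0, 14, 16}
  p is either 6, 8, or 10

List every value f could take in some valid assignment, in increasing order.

2, 4

The 2 variables b and f are confined to {2, 4}, which locks those values in; drop them from d.
The 3 variables e, g, h are confined to {0, 14, 16}, which locks those values in; drop them from c, d.
c's domain is down to {18}, so c = 18.
That leaves d = 10. Remove 10 from p.
No further eliminations apply; f can still be any of 2, 4.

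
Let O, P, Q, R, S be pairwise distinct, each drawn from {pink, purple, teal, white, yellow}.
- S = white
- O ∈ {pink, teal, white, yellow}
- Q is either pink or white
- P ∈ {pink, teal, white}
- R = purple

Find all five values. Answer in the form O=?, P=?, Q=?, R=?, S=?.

O=yellow, P=teal, Q=pink, R=purple, S=white

R has just one choice, so R = purple.
S must be white (only option left). Eliminate white elsewhere: O, P, Q.
Q must be pink (only option left). So O, P can't be pink.
P's domain is down to {teal}, so P = teal. Remove teal from O.
That leaves O = yellow.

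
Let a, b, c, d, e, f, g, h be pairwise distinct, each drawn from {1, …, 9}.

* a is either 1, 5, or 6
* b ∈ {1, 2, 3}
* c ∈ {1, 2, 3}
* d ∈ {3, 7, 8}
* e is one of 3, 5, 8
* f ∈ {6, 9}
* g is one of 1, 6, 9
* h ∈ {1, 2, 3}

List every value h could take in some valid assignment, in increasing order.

Among the 8 variables, 7 fits only d (and all 8 values in {1, 2, 3, 5, 6, 7, 8, 9} must be used), so d = 7.
The 7 still-open variables draw from only 7 values {1, 2, 3, 5, 6, 8, 9}, so each is used; only e can be 8, hence e = 8.
The 6 still-open variables together cover exactly {1, 2, 3, 5, 6, 9} — 6 values for 6 variables — and 5 appears only in a's list, so a = 5.
b, c, h share exactly the 3 values {1, 2, 3}; by pigeonhole those values go to them, so strike 1, 2, 3 from g.
No further eliminations apply; h can still be any of 1, 2, 3.

1, 2, 3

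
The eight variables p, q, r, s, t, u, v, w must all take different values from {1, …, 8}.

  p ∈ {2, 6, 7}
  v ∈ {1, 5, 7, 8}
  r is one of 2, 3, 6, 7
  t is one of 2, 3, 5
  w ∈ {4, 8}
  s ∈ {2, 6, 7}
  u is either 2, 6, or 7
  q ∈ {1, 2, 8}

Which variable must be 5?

t

Among the 8 variables, 4 fits only w (and all 8 values in {1, 2, 3, 4, 5, 6, 7, 8} must be used), so w = 4.
p, s, u share exactly the 3 values {2, 6, 7}; by pigeonhole those values go to them, so strike 2, 6, 7 from q, r, t, v.
r's domain is down to {3}, so r = 3. Remove 3 from t.
So 5 goes to t.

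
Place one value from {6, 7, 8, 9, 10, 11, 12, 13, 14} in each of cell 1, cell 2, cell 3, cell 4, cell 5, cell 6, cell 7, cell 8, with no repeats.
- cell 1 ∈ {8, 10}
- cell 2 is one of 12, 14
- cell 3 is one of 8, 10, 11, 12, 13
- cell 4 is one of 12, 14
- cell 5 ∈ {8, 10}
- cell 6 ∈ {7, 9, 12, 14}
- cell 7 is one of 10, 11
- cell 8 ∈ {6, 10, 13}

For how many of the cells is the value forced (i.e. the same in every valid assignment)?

cell 1 and cell 5 between them cover only {8, 10} — a naked pair. Remove those values from cell 3, cell 7, cell 8.
cell 7 must be 11 (only option left). Strike 11 from cell 3.
cell 2 and cell 4 share exactly the 2 values {12, 14}; by pigeonhole those values go to them, so strike 12, 14 from cell 3, cell 6.
cell 3 must be 13 (only option left). Eliminate 13 elsewhere: cell 8.
cell 8 must be 6 (only option left).
Determined: cell 3=13, cell 7=11, cell 8=6. The other cells each still have more than one consistent value. That makes 3.

3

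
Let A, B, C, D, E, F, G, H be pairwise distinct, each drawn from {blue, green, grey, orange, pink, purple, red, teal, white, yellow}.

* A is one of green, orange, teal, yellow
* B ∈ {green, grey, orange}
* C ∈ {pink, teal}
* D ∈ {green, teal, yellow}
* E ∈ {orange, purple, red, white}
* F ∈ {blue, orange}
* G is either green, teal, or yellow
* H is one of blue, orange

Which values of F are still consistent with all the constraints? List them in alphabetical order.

F and H between them cover only {blue, orange} — a naked pair. Remove those values from A, B, E.
A, D, G share exactly the 3 values {green, teal, yellow}; by pigeonhole those values go to them, so strike green, teal, yellow from B, C.
B's domain is down to {grey}, so B = grey.
C has just one choice, so C = pink.
No further eliminations apply; F can still be any of blue, orange.

blue, orange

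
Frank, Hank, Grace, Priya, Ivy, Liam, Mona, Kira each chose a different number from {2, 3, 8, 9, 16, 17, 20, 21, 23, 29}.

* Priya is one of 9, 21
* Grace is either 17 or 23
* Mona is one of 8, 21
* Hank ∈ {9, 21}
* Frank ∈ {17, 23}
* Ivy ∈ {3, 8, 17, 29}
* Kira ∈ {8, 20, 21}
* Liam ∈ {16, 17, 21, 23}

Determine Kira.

20

Frank and Grace between them cover only {17, 23} — a naked pair. Remove those values from Ivy, Liam.
Hank and Priya share exactly the 2 values {9, 21}; by pigeonhole those values go to them, so strike 9, 21 from Liam, Mona, Kira.
That leaves Liam = 16.
Mona has just one choice, so Mona = 8. Strike 8 from Ivy, Kira.
So Kira = 20.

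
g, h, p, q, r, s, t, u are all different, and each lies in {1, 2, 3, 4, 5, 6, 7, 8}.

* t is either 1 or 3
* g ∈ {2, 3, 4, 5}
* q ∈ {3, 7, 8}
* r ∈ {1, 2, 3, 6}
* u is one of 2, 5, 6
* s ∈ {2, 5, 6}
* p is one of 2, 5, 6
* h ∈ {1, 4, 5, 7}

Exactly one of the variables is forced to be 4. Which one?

g

The 8 variables together cover exactly {1, 2, 3, 4, 5, 6, 7, 8} — 8 values for 8 variables — and 8 appears only in q's list, so q = 8.
Among the 7 still-open variables, 7 fits only h (and all 7 values in {1, 2, 3, 4, 5, 6, 7} must be used), so h = 7.
Among the 6 still-open variables, 4 fits only g (and all 6 values in {1, 2, 3, 4, 5, 6} must be used), so g = 4.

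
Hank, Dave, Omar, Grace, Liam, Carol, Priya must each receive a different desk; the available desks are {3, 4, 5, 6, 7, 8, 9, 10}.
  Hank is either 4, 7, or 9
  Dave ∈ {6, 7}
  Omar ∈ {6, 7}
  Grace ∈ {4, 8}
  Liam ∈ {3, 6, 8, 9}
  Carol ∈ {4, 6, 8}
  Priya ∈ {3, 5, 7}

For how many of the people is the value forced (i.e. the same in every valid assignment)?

The 7 variables draw from only 7 values {3, 4, 5, 6, 7, 8, 9}, so each is used; only Priya can be 5, hence Priya = 5.
The 6 still-open variables draw from only 6 values {3, 4, 6, 7, 8, 9}, so each is used; only Liam can be 3, hence Liam = 3.
The 5 still-open variables together cover exactly {4, 6, 7, 8, 9} — 5 values for 5 variables — and 9 appears only in Hank's list, so Hank = 9.
Dave and Omar between them cover only {6, 7} — a naked pair. Remove those values from Carol.
Determined: Hank=9, Liam=3, Priya=5. The other people each still have more than one consistent value. That makes 3.

3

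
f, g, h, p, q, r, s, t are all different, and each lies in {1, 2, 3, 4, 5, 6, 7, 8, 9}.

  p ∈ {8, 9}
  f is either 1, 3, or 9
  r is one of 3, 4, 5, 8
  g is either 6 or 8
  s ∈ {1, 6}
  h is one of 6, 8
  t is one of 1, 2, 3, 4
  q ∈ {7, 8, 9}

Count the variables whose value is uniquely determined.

g and h between them cover only {6, 8} — a naked pair. Remove those values from p, q, r, s.
p must be 9 (only option left). So f, q can't be 9.
q must be 7 (only option left).
s's domain is down to {1}, so s = 1. Eliminate 1 elsewhere: f, t.
f's domain is down to {3}, so f = 3. So r, t can't be 3.
Determined: f=3, p=9, q=7, s=1. The other variables each still have more than one consistent value. That makes 4.

4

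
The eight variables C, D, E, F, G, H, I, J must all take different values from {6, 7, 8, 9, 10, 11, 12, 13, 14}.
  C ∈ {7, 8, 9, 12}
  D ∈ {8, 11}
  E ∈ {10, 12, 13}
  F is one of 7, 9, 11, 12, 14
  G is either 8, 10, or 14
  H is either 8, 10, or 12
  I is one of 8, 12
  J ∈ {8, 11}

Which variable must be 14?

The 8 variables together cover exactly {7, 8, 9, 10, 11, 12, 13, 14} — 8 values for 8 variables — and 13 appears only in E's list, so E = 13.
The 2 variables D and J are confined to {8, 11}, which locks those values in; drop them from C, F, G, H, I.
I must be 12 (only option left). Remove 12 from C, F, H.
That leaves H = 10. So G can't be 10.
So 14 goes to G.

G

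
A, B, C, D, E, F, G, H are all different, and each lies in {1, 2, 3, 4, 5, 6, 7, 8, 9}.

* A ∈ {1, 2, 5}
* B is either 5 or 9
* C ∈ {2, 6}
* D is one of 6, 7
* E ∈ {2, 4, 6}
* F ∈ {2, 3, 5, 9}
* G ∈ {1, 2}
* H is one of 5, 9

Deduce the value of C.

6

Among the 8 variables, 3 fits only F (and all 8 values in {1, 2, 3, 4, 5, 6, 7, 9} must be used), so F = 3.
The 7 still-open variables together cover exactly {1, 2, 4, 5, 6, 7, 9} — 7 values for 7 variables — and 4 appears only in E's list, so E = 4.
The 6 still-open variables together cover exactly {1, 2, 5, 6, 7, 9} — 6 values for 6 variables — and 7 appears only in D's list, so D = 7.
The 5 still-open variables together cover exactly {1, 2, 5, 6, 9} — 5 values for 5 variables — and 6 appears only in C's list, so C = 6.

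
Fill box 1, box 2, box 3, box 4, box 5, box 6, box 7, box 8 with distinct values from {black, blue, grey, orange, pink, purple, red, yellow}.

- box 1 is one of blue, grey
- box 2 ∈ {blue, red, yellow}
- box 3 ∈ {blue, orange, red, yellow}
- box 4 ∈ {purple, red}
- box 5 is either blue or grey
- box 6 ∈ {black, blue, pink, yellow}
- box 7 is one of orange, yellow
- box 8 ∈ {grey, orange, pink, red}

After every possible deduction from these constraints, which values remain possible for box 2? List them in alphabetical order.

red, yellow

Among the 8 variables, black fits only box 6 (and all 8 values in {black, blue, grey, orange, pink, purple, red, yellow} must be used), so box 6 = black.
Among the 7 still-open variables, pink fits only box 8 (and all 7 values in {blue, grey, orange, pink, purple, red, yellow} must be used), so box 8 = pink.
Among the 6 still-open variables, purple fits only box 4 (and all 6 values in {blue, grey, orange, purple, red, yellow} must be used), so box 4 = purple.
The 2 variables box 1 and box 5 are confined to {blue, grey}, which locks those values in; drop them from box 2, box 3.
No further eliminations apply; box 2 can still be any of red, yellow.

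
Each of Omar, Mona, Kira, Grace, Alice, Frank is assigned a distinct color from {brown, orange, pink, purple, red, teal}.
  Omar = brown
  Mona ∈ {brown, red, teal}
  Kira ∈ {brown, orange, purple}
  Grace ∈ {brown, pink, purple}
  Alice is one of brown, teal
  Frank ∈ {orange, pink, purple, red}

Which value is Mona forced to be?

Omar has just one choice, so Omar = brown. Remove brown from Mona, Kira, Grace, Alice.
That leaves Alice = teal. Remove teal from Mona.
So Mona = red.

red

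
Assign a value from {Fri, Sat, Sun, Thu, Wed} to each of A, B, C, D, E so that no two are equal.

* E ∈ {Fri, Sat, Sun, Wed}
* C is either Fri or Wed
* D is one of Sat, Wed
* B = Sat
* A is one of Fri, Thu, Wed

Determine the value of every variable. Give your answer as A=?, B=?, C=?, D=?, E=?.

A=Thu, B=Sat, C=Fri, D=Wed, E=Sun

B's domain is down to {Sat}, so B = Sat. Remove Sat from D, E.
That leaves D = Wed. Eliminate Wed elsewhere: A, C, E.
That leaves C = Fri. Remove Fri from A, E.
E has just one choice, so E = Sun.
A has just one choice, so A = Thu.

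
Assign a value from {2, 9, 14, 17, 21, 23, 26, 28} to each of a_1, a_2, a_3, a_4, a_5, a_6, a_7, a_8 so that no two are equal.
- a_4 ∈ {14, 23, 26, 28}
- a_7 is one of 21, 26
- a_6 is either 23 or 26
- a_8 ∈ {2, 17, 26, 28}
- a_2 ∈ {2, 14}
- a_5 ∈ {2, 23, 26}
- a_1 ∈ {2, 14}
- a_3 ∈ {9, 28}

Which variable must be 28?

The 8 variables draw from only 8 values {2, 9, 14, 17, 21, 23, 26, 28}, so each is used; only a_3 can be 9, hence a_3 = 9.
The 7 still-open variables together cover exactly {2, 14, 17, 21, 23, 26, 28} — 7 values for 7 variables — and 17 appears only in a_8's list, so a_8 = 17.
Among the 6 still-open variables, 21 fits only a_7 (and all 6 values in {2, 14, 21, 23, 26, 28} must be used), so a_7 = 21.
The 5 still-open variables draw from only 5 values {2, 14, 23, 26, 28}, so each is used; only a_4 can be 28, hence a_4 = 28.

a_4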